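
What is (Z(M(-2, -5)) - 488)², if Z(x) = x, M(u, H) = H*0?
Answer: 238144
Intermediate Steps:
M(u, H) = 0
(Z(M(-2, -5)) - 488)² = (0 - 488)² = (-488)² = 238144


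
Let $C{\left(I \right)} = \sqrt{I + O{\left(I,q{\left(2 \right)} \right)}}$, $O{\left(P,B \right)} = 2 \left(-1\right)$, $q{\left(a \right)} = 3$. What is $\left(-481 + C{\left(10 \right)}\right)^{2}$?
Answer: $231369 - 1924 \sqrt{2} \approx 2.2865 \cdot 10^{5}$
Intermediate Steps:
$O{\left(P,B \right)} = -2$
$C{\left(I \right)} = \sqrt{-2 + I}$ ($C{\left(I \right)} = \sqrt{I - 2} = \sqrt{-2 + I}$)
$\left(-481 + C{\left(10 \right)}\right)^{2} = \left(-481 + \sqrt{-2 + 10}\right)^{2} = \left(-481 + \sqrt{8}\right)^{2} = \left(-481 + 2 \sqrt{2}\right)^{2}$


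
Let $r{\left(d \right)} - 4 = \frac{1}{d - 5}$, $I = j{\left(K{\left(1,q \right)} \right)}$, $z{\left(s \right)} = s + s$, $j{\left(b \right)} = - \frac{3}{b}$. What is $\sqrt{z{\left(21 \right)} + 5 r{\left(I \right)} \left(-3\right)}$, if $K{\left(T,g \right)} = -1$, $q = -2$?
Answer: $\frac{i \sqrt{42}}{2} \approx 3.2404 i$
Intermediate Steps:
$z{\left(s \right)} = 2 s$
$I = 3$ ($I = - \frac{3}{-1} = \left(-3\right) \left(-1\right) = 3$)
$r{\left(d \right)} = 4 + \frac{1}{-5 + d}$ ($r{\left(d \right)} = 4 + \frac{1}{d - 5} = 4 + \frac{1}{-5 + d}$)
$\sqrt{z{\left(21 \right)} + 5 r{\left(I \right)} \left(-3\right)} = \sqrt{2 \cdot 21 + 5 \frac{-19 + 4 \cdot 3}{-5 + 3} \left(-3\right)} = \sqrt{42 + 5 \frac{-19 + 12}{-2} \left(-3\right)} = \sqrt{42 + 5 \left(\left(- \frac{1}{2}\right) \left(-7\right)\right) \left(-3\right)} = \sqrt{42 + 5 \cdot \frac{7}{2} \left(-3\right)} = \sqrt{42 + \frac{35}{2} \left(-3\right)} = \sqrt{42 - \frac{105}{2}} = \sqrt{- \frac{21}{2}} = \frac{i \sqrt{42}}{2}$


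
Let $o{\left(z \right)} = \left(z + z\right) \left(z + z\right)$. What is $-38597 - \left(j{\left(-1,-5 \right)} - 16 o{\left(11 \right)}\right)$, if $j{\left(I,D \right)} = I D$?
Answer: $-30858$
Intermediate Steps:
$o{\left(z \right)} = 4 z^{2}$ ($o{\left(z \right)} = 2 z 2 z = 4 z^{2}$)
$j{\left(I,D \right)} = D I$
$-38597 - \left(j{\left(-1,-5 \right)} - 16 o{\left(11 \right)}\right) = -38597 - \left(\left(-5\right) \left(-1\right) - 16 \cdot 4 \cdot 11^{2}\right) = -38597 - \left(5 - 16 \cdot 4 \cdot 121\right) = -38597 - \left(5 - 7744\right) = -38597 - -7739 = -38597 + 7739 = -30858$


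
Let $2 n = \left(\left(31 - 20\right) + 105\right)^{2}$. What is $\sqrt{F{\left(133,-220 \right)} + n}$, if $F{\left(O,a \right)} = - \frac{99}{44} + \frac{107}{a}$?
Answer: $\frac{\sqrt{81375690}}{110} \approx 82.008$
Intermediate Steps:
$F{\left(O,a \right)} = - \frac{9}{4} + \frac{107}{a}$ ($F{\left(O,a \right)} = \left(-99\right) \frac{1}{44} + \frac{107}{a} = - \frac{9}{4} + \frac{107}{a}$)
$n = 6728$ ($n = \frac{\left(\left(31 - 20\right) + 105\right)^{2}}{2} = \frac{\left(11 + 105\right)^{2}}{2} = \frac{116^{2}}{2} = \frac{1}{2} \cdot 13456 = 6728$)
$\sqrt{F{\left(133,-220 \right)} + n} = \sqrt{\left(- \frac{9}{4} + \frac{107}{-220}\right) + 6728} = \sqrt{\left(- \frac{9}{4} + 107 \left(- \frac{1}{220}\right)\right) + 6728} = \sqrt{\left(- \frac{9}{4} - \frac{107}{220}\right) + 6728} = \sqrt{- \frac{301}{110} + 6728} = \sqrt{\frac{739779}{110}} = \frac{\sqrt{81375690}}{110}$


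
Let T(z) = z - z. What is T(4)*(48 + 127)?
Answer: 0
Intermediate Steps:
T(z) = 0
T(4)*(48 + 127) = 0*(48 + 127) = 0*175 = 0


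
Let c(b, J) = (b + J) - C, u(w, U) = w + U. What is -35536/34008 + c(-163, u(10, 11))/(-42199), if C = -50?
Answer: -187056866/179387949 ≈ -1.0428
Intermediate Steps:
u(w, U) = U + w
c(b, J) = 50 + J + b (c(b, J) = (b + J) - 1*(-50) = (J + b) + 50 = 50 + J + b)
-35536/34008 + c(-163, u(10, 11))/(-42199) = -35536/34008 + (50 + (11 + 10) - 163)/(-42199) = -35536*1/34008 + (50 + 21 - 163)*(-1/42199) = -4442/4251 - 92*(-1/42199) = -4442/4251 + 92/42199 = -187056866/179387949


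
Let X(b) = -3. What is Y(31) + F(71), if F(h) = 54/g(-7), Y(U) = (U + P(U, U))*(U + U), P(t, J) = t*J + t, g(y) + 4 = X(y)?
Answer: 443928/7 ≈ 63418.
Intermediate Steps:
g(y) = -7 (g(y) = -4 - 3 = -7)
P(t, J) = t + J*t (P(t, J) = J*t + t = t + J*t)
Y(U) = 2*U*(U + U*(1 + U)) (Y(U) = (U + U*(1 + U))*(U + U) = (U + U*(1 + U))*(2*U) = 2*U*(U + U*(1 + U)))
F(h) = -54/7 (F(h) = 54/(-7) = 54*(-1/7) = -54/7)
Y(31) + F(71) = 2*31**2*(2 + 31) - 54/7 = 2*961*33 - 54/7 = 63426 - 54/7 = 443928/7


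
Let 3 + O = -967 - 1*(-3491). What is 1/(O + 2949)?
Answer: 1/5470 ≈ 0.00018282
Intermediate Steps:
O = 2521 (O = -3 + (-967 - 1*(-3491)) = -3 + (-967 + 3491) = -3 + 2524 = 2521)
1/(O + 2949) = 1/(2521 + 2949) = 1/5470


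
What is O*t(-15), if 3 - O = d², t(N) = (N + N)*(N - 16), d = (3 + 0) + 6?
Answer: -72540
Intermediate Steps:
d = 9 (d = 3 + 6 = 9)
t(N) = 2*N*(-16 + N) (t(N) = (2*N)*(-16 + N) = 2*N*(-16 + N))
O = -78 (O = 3 - 1*9² = 3 - 1*81 = 3 - 81 = -78)
O*t(-15) = -156*(-15)*(-16 - 15) = -156*(-15)*(-31) = -78*930 = -72540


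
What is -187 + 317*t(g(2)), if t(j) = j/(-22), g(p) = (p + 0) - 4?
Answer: -1740/11 ≈ -158.18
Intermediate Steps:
g(p) = -4 + p (g(p) = p - 4 = -4 + p)
t(j) = -j/22 (t(j) = j*(-1/22) = -j/22)
-187 + 317*t(g(2)) = -187 + 317*(-(-4 + 2)/22) = -187 + 317*(-1/22*(-2)) = -187 + 317*(1/11) = -187 + 317/11 = -1740/11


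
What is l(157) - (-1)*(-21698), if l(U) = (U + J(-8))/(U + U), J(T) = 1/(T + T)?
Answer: -109008241/5024 ≈ -21698.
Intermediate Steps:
J(T) = 1/(2*T)
l(U) = (-1/16 + U)/(2*U) (l(U) = (U + (½)/(-8))/(U + U) = (U + (½)*(-⅛))/((2*U)) = (U - 1/16)*(1/(2*U)) = (-1/16 + U)*(1/(2*U)) = (-1/16 + U)/(2*U))
l(157) - (-1)*(-21698) = (1/32)*(-1 + 16*157)/157 - (-1)*(-21698) = (1/32)*(1/157)*(-1 + 2512) - 1*21698 = (1/32)*(1/157)*2511 - 21698 = 2511/5024 - 21698 = -109008241/5024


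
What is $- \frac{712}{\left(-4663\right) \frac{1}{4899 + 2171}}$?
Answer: $\frac{5033840}{4663} \approx 1079.5$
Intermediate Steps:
$- \frac{712}{\left(-4663\right) \frac{1}{4899 + 2171}} = - \frac{712}{\left(-4663\right) \frac{1}{7070}} = - \frac{712}{- \frac{4663}{7070}} = \left(-712\right) \left(- \frac{7070}{4663}\right) = \frac{5033840}{4663}$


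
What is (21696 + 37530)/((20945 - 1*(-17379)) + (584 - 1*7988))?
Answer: 29613/15460 ≈ 1.9155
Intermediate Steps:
(21696 + 37530)/((20945 - 1*(-17379)) + (584 - 1*7988)) = 59226/((20945 + 17379) + (584 - 7988)) = 59226/(38324 - 7404) = 59226/30920 = 59226*(1/30920) = 29613/15460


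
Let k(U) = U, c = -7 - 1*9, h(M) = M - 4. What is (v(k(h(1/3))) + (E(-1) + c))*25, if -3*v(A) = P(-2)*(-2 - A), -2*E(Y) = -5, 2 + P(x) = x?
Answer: -5075/18 ≈ -281.94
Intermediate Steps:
P(x) = -2 + x
h(M) = -4 + M
E(Y) = 5/2 (E(Y) = -½*(-5) = 5/2)
c = -16 (c = -7 - 9 = -16)
v(A) = -8/3 - 4*A/3 (v(A) = -(-2 - 2)*(-2 - A)/3 = -(-4)*(-2 - A)/3 = -(8 + 4*A)/3 = -8/3 - 4*A/3)
(v(k(h(1/3))) + (E(-1) + c))*25 = ((-8/3 - 4*(-4 + 1/3)/3) + (5/2 - 16))*25 = ((-8/3 - 4*(-4 + ⅓)/3) - 27/2)*25 = ((-8/3 - 4/3*(-11/3)) - 27/2)*25 = ((-8/3 + 44/9) - 27/2)*25 = (20/9 - 27/2)*25 = -203/18*25 = -5075/18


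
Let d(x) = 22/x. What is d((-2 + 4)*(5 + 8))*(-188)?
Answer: -2068/13 ≈ -159.08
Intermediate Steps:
d((-2 + 4)*(5 + 8))*(-188) = (22/(((-2 + 4)*(5 + 8))))*(-188) = (22/((2*13)))*(-188) = (22/26)*(-188) = (22*(1/26))*(-188) = (11/13)*(-188) = -2068/13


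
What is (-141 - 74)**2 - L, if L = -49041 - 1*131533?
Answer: 226799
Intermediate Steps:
L = -180574 (L = -49041 - 131533 = -180574)
(-141 - 74)**2 - L = (-141 - 74)**2 - 1*(-180574) = (-215)**2 + 180574 = 46225 + 180574 = 226799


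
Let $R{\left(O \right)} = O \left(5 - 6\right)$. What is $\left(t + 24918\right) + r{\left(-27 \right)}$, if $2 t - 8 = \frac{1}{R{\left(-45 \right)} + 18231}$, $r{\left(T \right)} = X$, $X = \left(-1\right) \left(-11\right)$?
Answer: $\frac{911351017}{36552} \approx 24933.0$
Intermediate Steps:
$X = 11$
$r{\left(T \right)} = 11$
$R{\left(O \right)} = - O$ ($R{\left(O \right)} = O \left(-1\right) = - O$)
$t = \frac{146209}{36552}$ ($t = 4 + \frac{1}{2 \left(\left(-1\right) \left(-45\right) + 18231\right)} = 4 + \frac{1}{2 \left(45 + 18231\right)} = 4 + \frac{1}{2 \cdot 18276} = 4 + \frac{1}{2} \cdot \frac{1}{18276} = 4 + \frac{1}{36552} = \frac{146209}{36552} \approx 4.0$)
$\left(t + 24918\right) + r{\left(-27 \right)} = \left(\frac{146209}{36552} + 24918\right) + 11 = \frac{910948945}{36552} + 11 = \frac{911351017}{36552}$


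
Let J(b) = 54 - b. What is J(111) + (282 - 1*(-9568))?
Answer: 9793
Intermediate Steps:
J(111) + (282 - 1*(-9568)) = (54 - 1*111) + (282 - 1*(-9568)) = (54 - 111) + (282 + 9568) = -57 + 9850 = 9793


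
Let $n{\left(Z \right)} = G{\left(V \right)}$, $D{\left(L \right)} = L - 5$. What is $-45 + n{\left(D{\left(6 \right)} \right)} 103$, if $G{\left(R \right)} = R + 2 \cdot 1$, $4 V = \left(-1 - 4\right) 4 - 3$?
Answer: $- \frac{1725}{4} \approx -431.25$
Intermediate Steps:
$D{\left(L \right)} = -5 + L$
$V = - \frac{23}{4}$ ($V = \frac{\left(-1 - 4\right) 4 - 3}{4} = \frac{\left(-5\right) 4 - 3}{4} = \frac{-20 - 3}{4} = \frac{1}{4} \left(-23\right) = - \frac{23}{4} \approx -5.75$)
$G{\left(R \right)} = 2 + R$ ($G{\left(R \right)} = R + 2 = 2 + R$)
$n{\left(Z \right)} = - \frac{15}{4}$ ($n{\left(Z \right)} = 2 - \frac{23}{4} = - \frac{15}{4}$)
$-45 + n{\left(D{\left(6 \right)} \right)} 103 = -45 - \frac{1545}{4} = - \frac{1725}{4}$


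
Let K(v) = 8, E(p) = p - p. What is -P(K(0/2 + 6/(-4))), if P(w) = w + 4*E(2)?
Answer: -8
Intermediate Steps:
E(p) = 0
P(w) = w (P(w) = w + 4*0 = w + 0 = w)
-P(K(0/2 + 6/(-4))) = -1*8 = -8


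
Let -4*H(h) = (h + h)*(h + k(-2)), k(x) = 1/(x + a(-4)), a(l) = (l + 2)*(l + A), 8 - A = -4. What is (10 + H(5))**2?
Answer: 7225/1296 ≈ 5.5748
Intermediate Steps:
A = 12 (A = 8 - 1*(-4) = 8 + 4 = 12)
a(l) = (2 + l)*(12 + l) (a(l) = (l + 2)*(l + 12) = (2 + l)*(12 + l))
k(x) = 1/(-16 + x) (k(x) = 1/(x + (24 + (-4)**2 + 14*(-4))) = 1/(x + (24 + 16 - 56)) = 1/(x - 16) = 1/(-16 + x))
H(h) = -h*(-1/18 + h)/2 (H(h) = -(h + h)*(h + 1/(-16 - 2))/4 = -2*h*(h + 1/(-18))/4 = -2*h*(h - 1/18)/4 = -2*h*(-1/18 + h)/4 = -h*(-1/18 + h)/2)
(10 + H(5))**2 = (10 + (1/36)*5*(1 - 18*5))**2 = (10 + (1/36)*5*(1 - 90))**2 = (10 + (1/36)*5*(-89))**2 = (10 - 445/36)**2 = (-85/36)**2 = 7225/1296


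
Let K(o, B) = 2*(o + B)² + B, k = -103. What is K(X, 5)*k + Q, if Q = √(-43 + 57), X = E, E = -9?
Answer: -3811 + √14 ≈ -3807.3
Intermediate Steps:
X = -9
K(o, B) = B + 2*(B + o)² (K(o, B) = 2*(B + o)² + B = B + 2*(B + o)²)
Q = √14 ≈ 3.7417
K(X, 5)*k + Q = (5 + 2*(5 - 9)²)*(-103) + √14 = (5 + 2*(-4)²)*(-103) + √14 = (5 + 2*16)*(-103) + √14 = (5 + 32)*(-103) + √14 = 37*(-103) + √14 = -3811 + √14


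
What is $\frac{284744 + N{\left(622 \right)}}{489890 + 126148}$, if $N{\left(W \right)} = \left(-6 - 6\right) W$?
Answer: $\frac{138640}{308019} \approx 0.4501$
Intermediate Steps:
$N{\left(W \right)} = - 12 W$
$\frac{284744 + N{\left(622 \right)}}{489890 + 126148} = \frac{284744 - 7464}{489890 + 126148} = \frac{284744 - 7464}{616038} = 277280 \cdot \frac{1}{616038} = \frac{138640}{308019}$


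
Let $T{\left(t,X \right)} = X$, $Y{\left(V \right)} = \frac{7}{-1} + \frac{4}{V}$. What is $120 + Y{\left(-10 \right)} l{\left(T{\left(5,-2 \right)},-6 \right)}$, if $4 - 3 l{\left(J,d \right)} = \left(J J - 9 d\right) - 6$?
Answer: $\frac{1192}{5} \approx 238.4$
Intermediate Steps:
$Y{\left(V \right)} = -7 + \frac{4}{V}$ ($Y{\left(V \right)} = 7 \left(-1\right) + \frac{4}{V} = -7 + \frac{4}{V}$)
$l{\left(J,d \right)} = \frac{10}{3} + 3 d - \frac{J^{2}}{3}$ ($l{\left(J,d \right)} = \frac{4}{3} - \frac{\left(J J - 9 d\right) - 6}{3} = \frac{4}{3} - \frac{\left(J^{2} - 9 d\right) - 6}{3} = \frac{4}{3} - \frac{-6 + J^{2} - 9 d}{3} = \frac{4}{3} + \left(2 + 3 d - \frac{J^{2}}{3}\right) = \frac{10}{3} + 3 d - \frac{J^{2}}{3}$)
$120 + Y{\left(-10 \right)} l{\left(T{\left(5,-2 \right)},-6 \right)} = 120 + \left(-7 + \frac{4}{-10}\right) \left(\frac{10}{3} + 3 \left(-6\right) - \frac{\left(-2\right)^{2}}{3}\right) = 120 + \left(-7 + 4 \left(- \frac{1}{10}\right)\right) \left(\frac{10}{3} - 18 - \frac{4}{3}\right) = 120 + \left(-7 - \frac{2}{5}\right) \left(\frac{10}{3} - 18 - \frac{4}{3}\right) = 120 - - \frac{592}{5} = 120 + \frac{592}{5} = \frac{1192}{5}$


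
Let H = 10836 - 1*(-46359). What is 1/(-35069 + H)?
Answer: 1/22126 ≈ 4.5196e-5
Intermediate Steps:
H = 57195 (H = 10836 + 46359 = 57195)
1/(-35069 + H) = 1/(-35069 + 57195) = 1/22126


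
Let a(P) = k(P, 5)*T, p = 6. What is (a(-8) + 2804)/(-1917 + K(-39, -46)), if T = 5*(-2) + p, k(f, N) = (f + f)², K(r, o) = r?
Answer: -445/489 ≈ -0.91002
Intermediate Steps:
k(f, N) = 4*f² (k(f, N) = (2*f)² = 4*f²)
T = -4 (T = 5*(-2) + 6 = -10 + 6 = -4)
a(P) = -16*P² (a(P) = (4*P²)*(-4) = -16*P²)
(a(-8) + 2804)/(-1917 + K(-39, -46)) = (-16*(-8)² + 2804)/(-1917 - 39) = (-16*64 + 2804)/(-1956) = (-1024 + 2804)*(-1/1956) = 1780*(-1/1956) = -445/489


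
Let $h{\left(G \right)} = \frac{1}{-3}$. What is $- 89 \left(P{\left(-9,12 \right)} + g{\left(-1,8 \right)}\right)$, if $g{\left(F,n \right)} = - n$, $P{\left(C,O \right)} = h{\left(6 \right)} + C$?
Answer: $\frac{4628}{3} \approx 1542.7$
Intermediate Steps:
$h{\left(G \right)} = - \frac{1}{3}$
$P{\left(C,O \right)} = - \frac{1}{3} + C$
$- 89 \left(P{\left(-9,12 \right)} + g{\left(-1,8 \right)}\right) = - 89 \left(\left(- \frac{1}{3} - 9\right) - 8\right) = - 89 \left(- \frac{28}{3} - 8\right) = \left(-89\right) \left(- \frac{52}{3}\right) = \frac{4628}{3}$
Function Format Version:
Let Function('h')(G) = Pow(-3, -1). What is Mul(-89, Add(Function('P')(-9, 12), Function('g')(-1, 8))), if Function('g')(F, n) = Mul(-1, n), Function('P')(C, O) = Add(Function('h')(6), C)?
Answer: Rational(4628, 3) ≈ 1542.7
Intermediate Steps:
Function('h')(G) = Rational(-1, 3)
Function('P')(C, O) = Add(Rational(-1, 3), C)
Mul(-89, Add(Function('P')(-9, 12), Function('g')(-1, 8))) = Mul(-89, Add(Add(Rational(-1, 3), -9), Mul(-1, 8))) = Mul(-89, Add(Rational(-28, 3), -8)) = Mul(-89, Rational(-52, 3)) = Rational(4628, 3)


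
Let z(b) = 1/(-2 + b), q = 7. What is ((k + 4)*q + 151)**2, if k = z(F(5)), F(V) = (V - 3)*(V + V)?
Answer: 10426441/324 ≈ 32180.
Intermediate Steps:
F(V) = 2*V*(-3 + V) (F(V) = (-3 + V)*(2*V) = 2*V*(-3 + V))
k = 1/18 (k = 1/(-2 + 2*5*(-3 + 5)) = 1/(-2 + 2*5*2) = 1/(-2 + 20) = 1/18 ≈ 0.055556)
((k + 4)*q + 151)**2 = ((1/18 + 4)*7 + 151)**2 = ((73/18)*7 + 151)**2 = (511/18 + 151)**2 = (3229/18)**2 = 10426441/324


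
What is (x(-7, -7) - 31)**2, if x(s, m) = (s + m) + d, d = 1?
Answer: 1936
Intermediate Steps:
x(s, m) = 1 + m + s (x(s, m) = (s + m) + 1 = (m + s) + 1 = 1 + m + s)
(x(-7, -7) - 31)**2 = ((1 - 7 - 7) - 31)**2 = (-13 - 31)**2 = (-44)**2 = 1936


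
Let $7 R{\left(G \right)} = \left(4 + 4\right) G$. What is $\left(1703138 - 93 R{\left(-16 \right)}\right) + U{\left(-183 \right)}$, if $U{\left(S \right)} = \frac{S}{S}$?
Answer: $\frac{11933877}{7} \approx 1.7048 \cdot 10^{6}$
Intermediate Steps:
$U{\left(S \right)} = 1$
$R{\left(G \right)} = \frac{8 G}{7}$ ($R{\left(G \right)} = \frac{\left(4 + 4\right) G}{7} = \frac{8 G}{7}$)
$\left(1703138 - 93 R{\left(-16 \right)}\right) + U{\left(-183 \right)} = \left(1703138 - 93 \cdot \frac{8}{7} \left(-16\right)\right) + 1 = \left(1703138 - - \frac{11904}{7}\right) + 1 = \left(1703138 + \frac{11904}{7}\right) + 1 = \frac{11933870}{7} + 1 = \frac{11933877}{7}$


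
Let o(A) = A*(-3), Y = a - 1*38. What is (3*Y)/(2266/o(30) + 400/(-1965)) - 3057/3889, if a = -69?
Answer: 6901737744/581883847 ≈ 11.861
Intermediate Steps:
Y = -107 (Y = -69 - 1*38 = -69 - 38 = -107)
o(A) = -3*A
(3*Y)/(2266/o(30) + 400/(-1965)) - 3057/3889 = (3*(-107))/(2266/((-3*30)) + 400/(-1965)) - 3057/3889 = -321/(2266/(-90) + 400*(-1/1965)) - 3057*1/3889 = -321/(2266*(-1/90) - 80/393) - 3057/3889 = -321/(-1133/45 - 80/393) - 3057/3889 = -321/(-149623/5895) - 3057/3889 = -321*(-5895/149623) - 3057/3889 = 1892295/149623 - 3057/3889 = 6901737744/581883847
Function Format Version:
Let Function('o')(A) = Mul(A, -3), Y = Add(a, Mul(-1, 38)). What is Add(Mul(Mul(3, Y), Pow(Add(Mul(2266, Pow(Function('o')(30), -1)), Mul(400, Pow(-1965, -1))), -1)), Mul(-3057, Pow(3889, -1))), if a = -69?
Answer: Rational(6901737744, 581883847) ≈ 11.861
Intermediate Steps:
Y = -107 (Y = Add(-69, Mul(-1, 38)) = Add(-69, -38) = -107)
Function('o')(A) = Mul(-3, A)
Add(Mul(Mul(3, Y), Pow(Add(Mul(2266, Pow(Function('o')(30), -1)), Mul(400, Pow(-1965, -1))), -1)), Mul(-3057, Pow(3889, -1))) = Add(Mul(Mul(3, -107), Pow(Add(Mul(2266, Pow(Mul(-3, 30), -1)), Mul(400, Pow(-1965, -1))), -1)), Mul(-3057, Pow(3889, -1))) = Add(Mul(-321, Pow(Add(Mul(2266, Pow(-90, -1)), Mul(400, Rational(-1, 1965))), -1)), Mul(-3057, Rational(1, 3889))) = Add(Mul(-321, Pow(Add(Mul(2266, Rational(-1, 90)), Rational(-80, 393)), -1)), Rational(-3057, 3889)) = Add(Mul(-321, Pow(Add(Rational(-1133, 45), Rational(-80, 393)), -1)), Rational(-3057, 3889)) = Add(Mul(-321, Pow(Rational(-149623, 5895), -1)), Rational(-3057, 3889)) = Add(Mul(-321, Rational(-5895, 149623)), Rational(-3057, 3889)) = Add(Rational(1892295, 149623), Rational(-3057, 3889)) = Rational(6901737744, 581883847)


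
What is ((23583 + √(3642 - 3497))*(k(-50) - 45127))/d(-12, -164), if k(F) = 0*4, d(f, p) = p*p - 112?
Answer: -354743347/8928 - 45127*√145/26784 ≈ -39754.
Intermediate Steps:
d(f, p) = -112 + p² (d(f, p) = p² - 112 = -112 + p²)
k(F) = 0
((23583 + √(3642 - 3497))*(k(-50) - 45127))/d(-12, -164) = ((23583 + √(3642 - 3497))*(0 - 45127))/(-112 + (-164)²) = ((23583 + √145)*(-45127))/(-112 + 26896) = (-1064230041 - 45127*√145)/26784 = (-1064230041 - 45127*√145)*(1/26784) = -354743347/8928 - 45127*√145/26784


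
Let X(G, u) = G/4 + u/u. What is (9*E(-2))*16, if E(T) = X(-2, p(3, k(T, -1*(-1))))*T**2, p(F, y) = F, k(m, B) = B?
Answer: 288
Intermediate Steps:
X(G, u) = 1 + G/4 (X(G, u) = G*(1/4) + 1 = G/4 + 1 = 1 + G/4)
E(T) = T**2/2 (E(T) = (1 + (1/4)*(-2))*T**2 = (1 - 1/2)*T**2 = T**2/2)
(9*E(-2))*16 = (9*((1/2)*(-2)**2))*16 = (9*((1/2)*4))*16 = (9*2)*16 = 18*16 = 288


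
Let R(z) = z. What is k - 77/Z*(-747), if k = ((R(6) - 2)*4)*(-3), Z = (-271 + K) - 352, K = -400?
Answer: -3231/31 ≈ -104.23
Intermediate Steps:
Z = -1023 (Z = (-271 - 400) - 352 = -671 - 352 = -1023)
k = -48 (k = ((6 - 2)*4)*(-3) = (4*4)*(-3) = 16*(-3) = -48)
k - 77/Z*(-747) = -48 - 77/(-1023)*(-747) = -48 - 77*(-1/1023)*(-747) = -48 + (7/93)*(-747) = -48 - 1743/31 = -3231/31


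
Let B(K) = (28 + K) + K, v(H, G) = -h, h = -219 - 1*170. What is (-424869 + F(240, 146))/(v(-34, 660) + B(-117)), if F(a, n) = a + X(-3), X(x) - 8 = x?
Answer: -424624/183 ≈ -2320.4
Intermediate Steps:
X(x) = 8 + x
h = -389 (h = -219 - 170 = -389)
F(a, n) = 5 + a (F(a, n) = a + (8 - 3) = a + 5 = 5 + a)
v(H, G) = 389 (v(H, G) = -1*(-389) = 389)
B(K) = 28 + 2*K
(-424869 + F(240, 146))/(v(-34, 660) + B(-117)) = (-424869 + (5 + 240))/(389 + (28 + 2*(-117))) = (-424869 + 245)/(389 + (28 - 234)) = -424624/(389 - 206) = -424624/183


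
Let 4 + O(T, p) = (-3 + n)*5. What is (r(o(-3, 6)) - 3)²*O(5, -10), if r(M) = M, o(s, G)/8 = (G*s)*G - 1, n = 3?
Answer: -3062500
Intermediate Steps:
o(s, G) = -8 + 8*s*G² (o(s, G) = 8*((G*s)*G - 1) = 8*(s*G² - 1) = 8*(-1 + s*G²) = -8 + 8*s*G²)
O(T, p) = -4 (O(T, p) = -4 + (-3 + 3)*5 = -4 + 0*5 = -4 + 0 = -4)
(r(o(-3, 6)) - 3)²*O(5, -10) = ((-8 + 8*(-3)*6²) - 3)²*(-4) = ((-8 + 8*(-3)*36) - 3)²*(-4) = ((-8 - 864) - 3)²*(-4) = (-872 - 3)²*(-4) = (-875)²*(-4) = 765625*(-4) = -3062500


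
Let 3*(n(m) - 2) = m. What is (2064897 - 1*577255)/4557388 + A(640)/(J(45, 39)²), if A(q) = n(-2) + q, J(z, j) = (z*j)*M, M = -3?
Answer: 4758541588187/14576748550650 ≈ 0.32645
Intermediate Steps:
n(m) = 2 + m/3
J(z, j) = -3*j*z (J(z, j) = (z*j)*(-3) = (j*z)*(-3) = -3*j*z)
A(q) = 4/3 + q (A(q) = (2 + (⅓)*(-2)) + q = (2 - ⅔) + q = 4/3 + q)
(2064897 - 1*577255)/4557388 + A(640)/(J(45, 39)²) = (2064897 - 1*577255)/4557388 + (4/3 + 640)/((-3*39*45)²) = (2064897 - 577255)*(1/4557388) + 1924/(3*((-5265)²)) = 1487642*(1/4557388) + (1924/3)/27720225 = 743821/2278694 + (1924/3)*(1/27720225) = 743821/2278694 + 148/6396975 = 4758541588187/14576748550650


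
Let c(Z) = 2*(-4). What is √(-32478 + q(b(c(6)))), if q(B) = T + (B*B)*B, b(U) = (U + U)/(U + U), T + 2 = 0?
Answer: I*√32479 ≈ 180.22*I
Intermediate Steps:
T = -2 (T = -2 + 0 = -2)
c(Z) = -8
b(U) = 1 (b(U) = (2*U)/((2*U)) = (2*U)*(1/(2*U)) = 1)
q(B) = -2 + B³ (q(B) = -2 + (B*B)*B = -2 + B²*B = -2 + B³)
√(-32478 + q(b(c(6)))) = √(-32478 + (-2 + 1³)) = √(-32478 + (-2 + 1)) = √(-32478 - 1) = √(-32479) = I*√32479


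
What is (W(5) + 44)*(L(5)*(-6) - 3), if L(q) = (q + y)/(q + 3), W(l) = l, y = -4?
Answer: -735/4 ≈ -183.75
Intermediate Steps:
L(q) = (-4 + q)/(3 + q) (L(q) = (q - 4)/(q + 3) = (-4 + q)/(3 + q))
(W(5) + 44)*(L(5)*(-6) - 3) = (5 + 44)*(((-4 + 5)/(3 + 5))*(-6) - 3) = 49*((1/8)*(-6) - 3) = 49*(-3/4 - 3) = 49*(-15/4) = -735/4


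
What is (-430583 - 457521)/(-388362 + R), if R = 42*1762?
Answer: 444052/157179 ≈ 2.8251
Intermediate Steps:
R = 74004
(-430583 - 457521)/(-388362 + R) = (-430583 - 457521)/(-388362 + 74004) = -888104/(-314358) = -888104*(-1/314358) = 444052/157179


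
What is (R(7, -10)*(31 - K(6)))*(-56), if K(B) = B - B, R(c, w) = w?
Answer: 17360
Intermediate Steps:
K(B) = 0
(R(7, -10)*(31 - K(6)))*(-56) = -10*(31 - 1*0)*(-56) = -10*(31 + 0)*(-56) = -10*31*(-56) = -310*(-56) = 17360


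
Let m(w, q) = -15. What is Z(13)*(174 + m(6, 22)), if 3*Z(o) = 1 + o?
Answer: 742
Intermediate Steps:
Z(o) = ⅓ + o/3 (Z(o) = (1 + o)/3 = ⅓ + o/3)
Z(13)*(174 + m(6, 22)) = (⅓ + (⅓)*13)*(174 - 15) = (⅓ + 13/3)*159 = (14/3)*159 = 742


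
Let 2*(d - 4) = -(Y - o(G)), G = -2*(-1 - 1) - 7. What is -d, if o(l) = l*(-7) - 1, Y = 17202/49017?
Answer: -225879/16339 ≈ -13.825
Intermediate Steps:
Y = 5734/16339 (Y = 17202*(1/49017) = 5734/16339 ≈ 0.35094)
G = -3 (G = -2*(-2) - 7 = 4 - 7 = -3)
o(l) = -1 - 7*l (o(l) = -7*l - 1 = -1 - 7*l)
d = 225879/16339 (d = 4 + (-(5734/16339 - (-1 - 7*(-3))))/2 = 4 + (-(5734/16339 - (-1 + 21)))/2 = 4 + (-(5734/16339 - 1*20))/2 = 4 + (-(5734/16339 - 20))/2 = 4 + (-1*(-321046/16339))/2 = 4 + (½)*(321046/16339) = 4 + 160523/16339 = 225879/16339 ≈ 13.825)
-d = -1*225879/16339 = -225879/16339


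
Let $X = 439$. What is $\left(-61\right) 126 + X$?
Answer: $-7247$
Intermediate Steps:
$\left(-61\right) 126 + X = \left(-61\right) 126 + 439 = -7686 + 439 = -7247$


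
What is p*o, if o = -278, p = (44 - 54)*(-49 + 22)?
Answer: -75060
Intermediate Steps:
p = 270 (p = -10*(-27) = 270)
p*o = 270*(-278) = -75060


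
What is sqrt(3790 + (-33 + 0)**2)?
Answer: sqrt(4879) ≈ 69.850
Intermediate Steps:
sqrt(3790 + (-33 + 0)**2) = sqrt(3790 + (-33)**2) = sqrt(3790 + 1089) = sqrt(4879)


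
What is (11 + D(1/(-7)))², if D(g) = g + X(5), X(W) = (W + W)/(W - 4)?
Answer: 21316/49 ≈ 435.02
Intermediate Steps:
X(W) = 2*W/(-4 + W) (X(W) = (2*W)/(-4 + W) = 2*W/(-4 + W))
D(g) = 10 + g (D(g) = g + 2*5/(-4 + 5) = g + 2*5/1 = g + 2*5*1 = g + 10 = 10 + g)
(11 + D(1/(-7)))² = (11 + (10 + 1/(-7)))² = (11 + (10 - ⅐))² = (11 + 69/7)² = (146/7)² = 21316/49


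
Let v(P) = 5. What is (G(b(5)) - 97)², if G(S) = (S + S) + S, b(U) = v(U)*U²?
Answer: 77284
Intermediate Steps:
b(U) = 5*U²
G(S) = 3*S (G(S) = 2*S + S = 3*S)
(G(b(5)) - 97)² = (3*(5*5²) - 97)² = (3*(5*25) - 97)² = (3*125 - 97)² = (375 - 97)² = 278² = 77284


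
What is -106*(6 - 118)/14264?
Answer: 1484/1783 ≈ 0.83230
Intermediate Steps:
-106*(6 - 118)/14264 = -106*(-112)*(1/14264) = 11872*(1/14264) = 1484/1783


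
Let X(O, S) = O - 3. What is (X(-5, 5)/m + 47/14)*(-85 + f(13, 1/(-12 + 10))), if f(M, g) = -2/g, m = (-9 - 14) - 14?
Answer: -149931/518 ≈ -289.44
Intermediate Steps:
m = -37 (m = -23 - 14 = -37)
X(O, S) = -3 + O
(X(-5, 5)/m + 47/14)*(-85 + f(13, 1/(-12 + 10))) = ((-3 - 5)/(-37) + 47/14)*(-85 - 2/(1/(-12 + 10))) = (-8*(-1/37) + 47*(1/14))*(-85 - 2/(1/(-2))) = (8/37 + 47/14)*(-85 - 2/(-½)) = 1851*(-85 - 2*(-2))/518 = 1851*(-85 + 4)/518 = (1851/518)*(-81) = -149931/518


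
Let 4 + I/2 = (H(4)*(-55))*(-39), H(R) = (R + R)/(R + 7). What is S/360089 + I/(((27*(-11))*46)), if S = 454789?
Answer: 2546365175/2459767959 ≈ 1.0352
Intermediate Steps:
H(R) = 2*R/(7 + R) (H(R) = (2*R)/(7 + R) = 2*R/(7 + R))
I = 3112 (I = -8 + 2*(((2*4/(7 + 4))*(-55))*(-39)) = -8 + 2*(((2*4/11)*(-55))*(-39)) = -8 + 2*(((2*4*(1/11))*(-55))*(-39)) = -8 + 2*(((8/11)*(-55))*(-39)) = -8 + 2*(-40*(-39)) = -8 + 2*1560 = -8 + 3120 = 3112)
S/360089 + I/(((27*(-11))*46)) = 454789/360089 + 3112/(((27*(-11))*46)) = 454789*(1/360089) + 3112/((-297*46)) = 454789/360089 + 3112/(-13662) = 454789/360089 + 3112*(-1/13662) = 454789/360089 - 1556/6831 = 2546365175/2459767959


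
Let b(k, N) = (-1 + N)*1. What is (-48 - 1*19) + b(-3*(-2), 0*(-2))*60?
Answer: -127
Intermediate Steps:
b(k, N) = -1 + N
(-48 - 1*19) + b(-3*(-2), 0*(-2))*60 = (-48 - 1*19) + (-1 + 0*(-2))*60 = (-48 - 19) + (-1 + 0)*60 = -67 - 1*60 = -67 - 60 = -127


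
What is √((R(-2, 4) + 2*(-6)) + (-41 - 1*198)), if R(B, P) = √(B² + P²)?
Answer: √(-251 + 2*√5) ≈ 15.701*I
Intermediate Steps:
√((R(-2, 4) + 2*(-6)) + (-41 - 1*198)) = √((√((-2)² + 4²) + 2*(-6)) + (-41 - 1*198)) = √((√(4 + 16) - 12) + (-41 - 198)) = √((√20 - 12) - 239) = √((2*√5 - 12) - 239) = √((-12 + 2*√5) - 239) = √(-251 + 2*√5)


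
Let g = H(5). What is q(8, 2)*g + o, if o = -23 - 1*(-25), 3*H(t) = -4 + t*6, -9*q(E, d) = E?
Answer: -154/27 ≈ -5.7037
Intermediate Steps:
q(E, d) = -E/9
H(t) = -4/3 + 2*t (H(t) = (-4 + t*6)/3 = (-4 + 6*t)/3 = -4/3 + 2*t)
g = 26/3 (g = -4/3 + 2*5 = -4/3 + 10 = 26/3 ≈ 8.6667)
o = 2 (o = -23 + 25 = 2)
q(8, 2)*g + o = -⅑*8*(26/3) + 2 = -8/9*26/3 + 2 = -208/27 + 2 = -154/27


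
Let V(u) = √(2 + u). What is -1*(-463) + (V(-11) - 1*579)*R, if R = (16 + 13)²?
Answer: -486476 + 2523*I ≈ -4.8648e+5 + 2523.0*I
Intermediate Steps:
R = 841 (R = 29² = 841)
-1*(-463) + (V(-11) - 1*579)*R = -1*(-463) + (√(2 - 11) - 1*579)*841 = 463 + (√(-9) - 579)*841 = 463 + (3*I - 579)*841 = 463 + (-579 + 3*I)*841 = 463 + (-486939 + 2523*I) = -486476 + 2523*I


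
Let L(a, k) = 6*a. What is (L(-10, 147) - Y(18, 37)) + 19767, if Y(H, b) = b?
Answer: 19670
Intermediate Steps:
(L(-10, 147) - Y(18, 37)) + 19767 = (6*(-10) - 1*37) + 19767 = (-60 - 37) + 19767 = -97 + 19767 = 19670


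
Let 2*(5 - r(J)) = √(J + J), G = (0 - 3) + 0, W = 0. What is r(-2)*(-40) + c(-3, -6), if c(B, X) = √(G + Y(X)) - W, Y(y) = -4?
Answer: -200 + 40*I + I*√7 ≈ -200.0 + 42.646*I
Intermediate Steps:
G = -3 (G = -3 + 0 = -3)
r(J) = 5 - √2*√J/2 (r(J) = 5 - √(J + J)/2 = 5 - √2*√J/2)
c(B, X) = I*√7 (c(B, X) = √(-3 - 4) - 1*0 = √(-7) + 0 = I*√7 + 0 = I*√7)
r(-2)*(-40) + c(-3, -6) = (5 - √2*√(-2)/2)*(-40) + I*√7 = (5 - √2*I*√2/2)*(-40) + I*√7 = (5 - I)*(-40) + I*√7 = (-200 + 40*I) + I*√7 = -200 + 40*I + I*√7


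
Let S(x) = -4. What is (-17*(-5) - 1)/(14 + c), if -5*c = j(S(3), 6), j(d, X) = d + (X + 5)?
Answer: 20/3 ≈ 6.6667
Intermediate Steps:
j(d, X) = 5 + X + d (j(d, X) = d + (5 + X) = 5 + X + d)
c = -7/5 (c = -(5 + 6 - 4)/5 = -1/5*7 = -7/5 ≈ -1.4000)
(-17*(-5) - 1)/(14 + c) = (-17*(-5) - 1)/(14 - 7/5) = (85 - 1)/(63/5) = 84*(5/63) = 20/3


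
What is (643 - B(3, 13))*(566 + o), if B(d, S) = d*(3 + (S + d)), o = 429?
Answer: 583070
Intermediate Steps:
B(d, S) = d*(3 + S + d)
(643 - B(3, 13))*(566 + o) = (643 - 3*(3 + 13 + 3))*(566 + 429) = (643 - 3*19)*995 = (643 - 1*57)*995 = (643 - 57)*995 = 586*995 = 583070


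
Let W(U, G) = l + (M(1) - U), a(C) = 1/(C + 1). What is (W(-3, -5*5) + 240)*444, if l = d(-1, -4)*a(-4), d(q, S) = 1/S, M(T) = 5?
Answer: 110149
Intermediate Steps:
a(C) = 1/(1 + C)
l = 1/12 (l = 1/((-4)*(1 - 4)) = -¼/(-3) = -¼*(-⅓) = 1/12 ≈ 0.083333)
W(U, G) = 61/12 - U (W(U, G) = 1/12 + (5 - U) = 61/12 - U)
(W(-3, -5*5) + 240)*444 = ((61/12 - 1*(-3)) + 240)*444 = ((61/12 + 3) + 240)*444 = (97/12 + 240)*444 = (2977/12)*444 = 110149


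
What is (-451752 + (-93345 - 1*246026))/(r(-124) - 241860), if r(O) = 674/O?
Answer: 49049626/14995657 ≈ 3.2709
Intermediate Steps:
(-451752 + (-93345 - 1*246026))/(r(-124) - 241860) = (-451752 + (-93345 - 1*246026))/(674/(-124) - 241860) = (-451752 + (-93345 - 246026))/(674*(-1/124) - 241860) = (-451752 - 339371)/(-337/62 - 241860) = -791123/(-14995657/62) = -791123*(-62/14995657) = 49049626/14995657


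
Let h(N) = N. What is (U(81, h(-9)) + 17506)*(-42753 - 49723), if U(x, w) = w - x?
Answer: -1610562016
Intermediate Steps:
(U(81, h(-9)) + 17506)*(-42753 - 49723) = ((-9 - 1*81) + 17506)*(-42753 - 49723) = ((-9 - 81) + 17506)*(-92476) = (-90 + 17506)*(-92476) = 17416*(-92476) = -1610562016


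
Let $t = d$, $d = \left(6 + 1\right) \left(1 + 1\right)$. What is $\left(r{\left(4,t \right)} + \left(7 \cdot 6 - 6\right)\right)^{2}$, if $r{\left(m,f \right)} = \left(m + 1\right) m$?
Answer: $3136$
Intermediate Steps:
$d = 14$ ($d = 7 \cdot 2 = 14$)
$t = 14$
$r{\left(m,f \right)} = m \left(1 + m\right)$ ($r{\left(m,f \right)} = \left(1 + m\right) m = m \left(1 + m\right)$)
$\left(r{\left(4,t \right)} + \left(7 \cdot 6 - 6\right)\right)^{2} = \left(4 \left(1 + 4\right) + \left(7 \cdot 6 - 6\right)\right)^{2} = \left(4 \cdot 5 + \left(42 - 6\right)\right)^{2} = \left(20 + 36\right)^{2} = 56^{2} = 3136$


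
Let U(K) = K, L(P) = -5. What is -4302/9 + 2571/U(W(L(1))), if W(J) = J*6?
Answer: -5637/10 ≈ -563.70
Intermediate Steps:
W(J) = 6*J
-4302/9 + 2571/U(W(L(1))) = -4302/9 + 2571/((6*(-5))) = -4302*⅑ + 2571/(-30) = -478 + 2571*(-1/30) = -478 - 857/10 = -5637/10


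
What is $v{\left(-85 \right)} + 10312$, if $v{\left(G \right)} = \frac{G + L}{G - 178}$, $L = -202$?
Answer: $\frac{2712343}{263} \approx 10313.0$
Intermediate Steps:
$v{\left(G \right)} = \frac{-202 + G}{-178 + G}$ ($v{\left(G \right)} = \frac{G - 202}{G - 178} = \frac{-202 + G}{-178 + G}$)
$v{\left(-85 \right)} + 10312 = \frac{-202 - 85}{-178 - 85} + 10312 = \frac{1}{-263} \left(-287\right) + 10312 = \left(- \frac{1}{263}\right) \left(-287\right) + 10312 = \frac{287}{263} + 10312 = \frac{2712343}{263}$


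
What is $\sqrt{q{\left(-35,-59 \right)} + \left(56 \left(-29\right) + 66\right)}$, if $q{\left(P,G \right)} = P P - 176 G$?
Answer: $23 \sqrt{19} \approx 100.25$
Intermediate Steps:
$q{\left(P,G \right)} = P^{2} - 176 G$
$\sqrt{q{\left(-35,-59 \right)} + \left(56 \left(-29\right) + 66\right)} = \sqrt{\left(\left(-35\right)^{2} - -10384\right) + \left(56 \left(-29\right) + 66\right)} = \sqrt{\left(1225 + 10384\right) + \left(-1624 + 66\right)} = \sqrt{11609 - 1558} = \sqrt{10051} = 23 \sqrt{19}$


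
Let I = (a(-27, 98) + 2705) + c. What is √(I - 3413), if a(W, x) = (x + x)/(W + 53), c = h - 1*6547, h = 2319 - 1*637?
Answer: 3*I*√104507/13 ≈ 74.602*I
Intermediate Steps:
h = 1682 (h = 2319 - 637 = 1682)
c = -4865 (c = 1682 - 1*6547 = 1682 - 6547 = -4865)
a(W, x) = 2*x/(53 + W) (a(W, x) = (2*x)/(53 + W) = 2*x/(53 + W))
I = -27982/13 (I = (2*98/(53 - 27) + 2705) - 4865 = (2*98/26 + 2705) - 4865 = (2*98*(1/26) + 2705) - 4865 = (98/13 + 2705) - 4865 = 35263/13 - 4865 = -27982/13 ≈ -2152.5)
√(I - 3413) = √(-27982/13 - 3413) = √(-72351/13) = 3*I*√104507/13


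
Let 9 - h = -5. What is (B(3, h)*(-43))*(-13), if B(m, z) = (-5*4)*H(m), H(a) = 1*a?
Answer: -33540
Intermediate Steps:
h = 14 (h = 9 - 1*(-5) = 9 + 5 = 14)
H(a) = a
B(m, z) = -20*m (B(m, z) = (-5*4)*m = -20*m)
(B(3, h)*(-43))*(-13) = (-20*3*(-43))*(-13) = -60*(-43)*(-13) = 2580*(-13) = -33540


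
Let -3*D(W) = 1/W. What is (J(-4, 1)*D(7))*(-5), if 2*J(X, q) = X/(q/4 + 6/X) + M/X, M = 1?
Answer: 59/168 ≈ 0.35119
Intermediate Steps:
D(W) = -1/(3*W)
J(X, q) = 1/(2*X) + X/(2*(6/X + q/4)) (J(X, q) = (X/(q/4 + 6/X) + 1/X)/2 = (X/(6/X + q/4) + 1/X)/2 = (1/X + X/(6/X + q/4))/2 = 1/(2*X) + X/(2*(6/X + q/4)))
(J(-4, 1)*D(7))*(-5) = (((½)*(24 + 4*(-4)³ - 4*1)/(-4*(24 - 4*1)))*(-⅓/7))*(-5) = (((½)*(-¼)*(24 + 4*(-64) - 4)/(24 - 4))*(-⅓*⅐))*(-5) = (((½)*(-¼)*(24 - 256 - 4)/20)*(-1/21))*(-5) = (((½)*(-¼)*(1/20)*(-236))*(-1/21))*(-5) = ((59/40)*(-1/21))*(-5) = -59/840*(-5) = 59/168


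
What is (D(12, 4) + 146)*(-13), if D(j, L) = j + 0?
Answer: -2054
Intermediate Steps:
D(j, L) = j
(D(12, 4) + 146)*(-13) = (12 + 146)*(-13) = 158*(-13) = -2054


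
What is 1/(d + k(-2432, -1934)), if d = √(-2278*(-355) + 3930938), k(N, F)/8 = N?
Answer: -4864/93449077 - √1184907/186898154 ≈ -5.7874e-5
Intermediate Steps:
k(N, F) = 8*N
d = 2*√1184907 (d = √(808690 + 3930938) = √4739628 = 2*√1184907 ≈ 2177.1)
1/(d + k(-2432, -1934)) = 1/(2*√1184907 + 8*(-2432)) = 1/(2*√1184907 - 19456) = 1/(-19456 + 2*√1184907)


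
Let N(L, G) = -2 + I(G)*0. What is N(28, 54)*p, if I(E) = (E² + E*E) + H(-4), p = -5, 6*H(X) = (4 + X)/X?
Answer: 10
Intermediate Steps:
H(X) = (4 + X)/(6*X) (H(X) = ((4 + X)/X)/6 = (4 + X)/(6*X))
I(E) = 2*E² (I(E) = (E² + E*E) + (⅙)*(4 - 4)/(-4) = (E² + E²) + (⅙)*(-¼)*0 = 2*E² + 0 = 2*E²)
N(L, G) = -2 (N(L, G) = -2 + (2*G²)*0 = -2 + 0 = -2)
N(28, 54)*p = -2*(-5) = 10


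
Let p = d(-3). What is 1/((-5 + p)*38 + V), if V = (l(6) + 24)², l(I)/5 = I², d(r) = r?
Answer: 1/41312 ≈ 2.4206e-5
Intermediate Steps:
p = -3
l(I) = 5*I²
V = 41616 (V = (5*6² + 24)² = (5*36 + 24)² = (180 + 24)² = 204² = 41616)
1/((-5 + p)*38 + V) = 1/((-5 - 3)*38 + 41616) = 1/(-8*38 + 41616) = 1/(-304 + 41616) = 1/41312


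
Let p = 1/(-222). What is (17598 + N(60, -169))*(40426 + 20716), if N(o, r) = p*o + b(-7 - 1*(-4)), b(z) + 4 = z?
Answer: 39794698694/37 ≈ 1.0755e+9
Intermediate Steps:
b(z) = -4 + z
p = -1/222 ≈ -0.0045045
N(o, r) = -7 - o/222 (N(o, r) = -o/222 + (-4 + (-7 - 1*(-4))) = -o/222 + (-4 + (-7 + 4)) = -o/222 + (-4 - 3) = -o/222 - 7 = -7 - o/222)
(17598 + N(60, -169))*(40426 + 20716) = (17598 + (-7 - 1/222*60))*(40426 + 20716) = (17598 + (-7 - 10/37))*61142 = (17598 - 269/37)*61142 = (650857/37)*61142 = 39794698694/37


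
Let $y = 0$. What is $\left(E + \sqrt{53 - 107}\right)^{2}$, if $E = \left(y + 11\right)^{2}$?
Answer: $14587 + 726 i \sqrt{6} \approx 14587.0 + 1778.3 i$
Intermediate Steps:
$E = 121$ ($E = \left(0 + 11\right)^{2} = 11^{2} = 121$)
$\left(E + \sqrt{53 - 107}\right)^{2} = \left(121 + \sqrt{53 - 107}\right)^{2} = \left(121 + \sqrt{-54}\right)^{2} = \left(121 + 3 i \sqrt{6}\right)^{2}$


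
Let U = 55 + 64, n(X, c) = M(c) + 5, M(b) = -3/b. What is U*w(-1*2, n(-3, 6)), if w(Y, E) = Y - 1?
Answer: -357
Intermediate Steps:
n(X, c) = 5 - 3/c (n(X, c) = -3/c + 5 = 5 - 3/c)
w(Y, E) = -1 + Y
U = 119
U*w(-1*2, n(-3, 6)) = 119*(-1 - 1*2) = 119*(-1 - 2) = 119*(-3) = -357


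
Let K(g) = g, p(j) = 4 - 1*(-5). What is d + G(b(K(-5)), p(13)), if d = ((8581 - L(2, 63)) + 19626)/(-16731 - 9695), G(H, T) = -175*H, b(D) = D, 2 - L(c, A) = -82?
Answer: 23094627/26426 ≈ 873.94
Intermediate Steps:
L(c, A) = 84 (L(c, A) = 2 - 1*(-82) = 2 + 82 = 84)
p(j) = 9 (p(j) = 4 + 5 = 9)
d = -28123/26426 (d = ((8581 - 1*84) + 19626)/(-16731 - 9695) = ((8581 - 84) + 19626)/(-26426) = (8497 + 19626)*(-1/26426) = 28123*(-1/26426) = -28123/26426 ≈ -1.0642)
d + G(b(K(-5)), p(13)) = -28123/26426 - 175*(-5) = -28123/26426 + 875 = 23094627/26426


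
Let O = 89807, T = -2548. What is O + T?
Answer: 87259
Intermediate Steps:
O + T = 89807 - 2548 = 87259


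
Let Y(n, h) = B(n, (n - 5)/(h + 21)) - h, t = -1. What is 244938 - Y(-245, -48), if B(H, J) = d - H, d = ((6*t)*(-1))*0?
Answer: 244645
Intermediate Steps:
d = 0 (d = ((6*(-1))*(-1))*0 = -6*(-1)*0 = 6*0 = 0)
B(H, J) = -H (B(H, J) = 0 - H = -H)
Y(n, h) = -h - n (Y(n, h) = -n - h = -h - n)
244938 - Y(-245, -48) = 244938 - (-1*(-48) - 1*(-245)) = 244938 - (48 + 245) = 244938 - 1*293 = 244938 - 293 = 244645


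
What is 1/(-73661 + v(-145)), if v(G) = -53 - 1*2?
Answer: -1/73716 ≈ -1.3566e-5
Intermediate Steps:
v(G) = -55 (v(G) = -53 - 2 = -55)
1/(-73661 + v(-145)) = 1/(-73661 - 55) = 1/(-73716) = -1/73716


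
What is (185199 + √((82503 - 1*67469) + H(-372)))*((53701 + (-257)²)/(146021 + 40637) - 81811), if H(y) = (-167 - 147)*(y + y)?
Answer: -1414046025149856/93329 - 38176394720*√9946/93329 ≈ -1.5192e+10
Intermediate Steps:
H(y) = -628*y
(185199 + √((82503 - 1*67469) + H(-372)))*((53701 + (-257)²)/(146021 + 40637) - 81811) = (185199 + √((82503 - 1*67469) - 628*(-372)))*((53701 + (-257)²)/(146021 + 40637) - 81811) = (185199 + √((82503 - 67469) + 233616))*((53701 + 66049)/186658 - 81811) = (185199 + √(15034 + 233616))*(119750*(1/186658) - 81811) = (185199 + √248650)*(59875/93329 - 81811) = (185199 + 5*√9946)*(-7635278944/93329) = -1414046025149856/93329 - 38176394720*√9946/93329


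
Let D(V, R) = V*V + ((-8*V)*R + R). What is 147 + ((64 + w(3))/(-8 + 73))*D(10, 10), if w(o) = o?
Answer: -7335/13 ≈ -564.23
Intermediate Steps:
D(V, R) = R + V² - 8*R*V (D(V, R) = V² + (-8*R*V + R) = V² + (R - 8*R*V) = R + V² - 8*R*V)
147 + ((64 + w(3))/(-8 + 73))*D(10, 10) = 147 + ((64 + 3)/(-8 + 73))*(10 + 10² - 8*10*10) = 147 + (67/65)*(10 + 100 - 800) = 147 + (67*(1/65))*(-690) = 147 + (67/65)*(-690) = 147 - 9246/13 = -7335/13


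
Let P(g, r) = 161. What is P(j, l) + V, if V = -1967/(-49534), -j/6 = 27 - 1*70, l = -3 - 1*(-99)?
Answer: 7976941/49534 ≈ 161.04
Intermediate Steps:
l = 96 (l = -3 + 99 = 96)
j = 258 (j = -6*(27 - 1*70) = -6*(27 - 70) = -6*(-43) = 258)
V = 1967/49534 (V = -1967*(-1/49534) = 1967/49534 ≈ 0.039710)
P(j, l) + V = 161 + 1967/49534 = 7976941/49534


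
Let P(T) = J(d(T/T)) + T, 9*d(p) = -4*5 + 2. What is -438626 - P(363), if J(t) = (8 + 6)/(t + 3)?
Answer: -439003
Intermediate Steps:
d(p) = -2 (d(p) = (-4*5 + 2)/9 = (-20 + 2)/9 = (1/9)*(-18) = -2)
J(t) = 14/(3 + t)
P(T) = 14 + T (P(T) = 14/(3 - 2) + T = 14/1 + T = 14*1 + T = 14 + T)
-438626 - P(363) = -438626 - (14 + 363) = -438626 - 1*377 = -438626 - 377 = -439003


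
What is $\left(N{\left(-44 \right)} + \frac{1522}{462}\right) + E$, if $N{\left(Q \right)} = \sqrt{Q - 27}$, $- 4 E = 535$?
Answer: $- \frac{120541}{924} + i \sqrt{71} \approx -130.46 + 8.4261 i$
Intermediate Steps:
$E = - \frac{535}{4}$ ($E = \left(- \frac{1}{4}\right) 535 = - \frac{535}{4} \approx -133.75$)
$N{\left(Q \right)} = \sqrt{-27 + Q}$
$\left(N{\left(-44 \right)} + \frac{1522}{462}\right) + E = \left(\sqrt{-27 - 44} + \frac{1522}{462}\right) - \frac{535}{4} = \left(\sqrt{-71} + 1522 \cdot \frac{1}{462}\right) - \frac{535}{4} = \left(i \sqrt{71} + \frac{761}{231}\right) - \frac{535}{4} = \left(\frac{761}{231} + i \sqrt{71}\right) - \frac{535}{4} = - \frac{120541}{924} + i \sqrt{71}$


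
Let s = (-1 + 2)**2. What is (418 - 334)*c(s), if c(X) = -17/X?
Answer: -1428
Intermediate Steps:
s = 1 (s = 1**2 = 1)
(418 - 334)*c(s) = (418 - 334)*(-17/1) = 84*(-17*1) = 84*(-17) = -1428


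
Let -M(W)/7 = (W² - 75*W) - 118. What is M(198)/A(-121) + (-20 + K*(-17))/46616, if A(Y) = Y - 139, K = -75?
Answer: 1977205983/3030040 ≈ 652.53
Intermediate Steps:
M(W) = 826 - 7*W² + 525*W (M(W) = -7*((W² - 75*W) - 118) = -7*(-118 + W² - 75*W) = 826 - 7*W² + 525*W)
A(Y) = -139 + Y
M(198)/A(-121) + (-20 + K*(-17))/46616 = (826 - 7*198² + 525*198)/(-139 - 121) + (-20 - 75*(-17))/46616 = (826 - 7*39204 + 103950)/(-260) + (-20 + 1275)*(1/46616) = (826 - 274428 + 103950)*(-1/260) + 1255*(1/46616) = -169652*(-1/260) + 1255/46616 = 42413/65 + 1255/46616 = 1977205983/3030040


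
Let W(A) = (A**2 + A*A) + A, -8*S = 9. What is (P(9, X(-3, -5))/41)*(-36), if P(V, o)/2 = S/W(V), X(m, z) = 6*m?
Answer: 9/779 ≈ 0.011553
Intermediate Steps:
S = -9/8 (S = -1/8*9 = -9/8 ≈ -1.1250)
W(A) = A + 2*A**2 (W(A) = (A**2 + A**2) + A = 2*A**2 + A = A + 2*A**2)
P(V, o) = -9/(4*V*(1 + 2*V)) (P(V, o) = 2*(-9*1/(V*(1 + 2*V))/8) = 2*(-9/(8*V*(1 + 2*V))) = -9/(4*V*(1 + 2*V)))
(P(9, X(-3, -5))/41)*(-36) = (-9/4/(9*(1 + 2*9))/41)*(-36) = (-9/4*1/9/(1 + 18)*(1/41))*(-36) = (-9/4*1/9/19*(1/41))*(-36) = (-9/4*1/9*1/19*(1/41))*(-36) = -1/76*1/41*(-36) = -1/3116*(-36) = 9/779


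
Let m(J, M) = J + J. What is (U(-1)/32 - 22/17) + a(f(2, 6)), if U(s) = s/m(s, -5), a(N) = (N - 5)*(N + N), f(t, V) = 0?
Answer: -1391/1088 ≈ -1.2785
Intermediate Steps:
m(J, M) = 2*J
a(N) = 2*N*(-5 + N) (a(N) = (-5 + N)*(2*N) = 2*N*(-5 + N))
U(s) = 1/2 (U(s) = s/((2*s)) = s*(1/(2*s)) = 1/2)
(U(-1)/32 - 22/17) + a(f(2, 6)) = ((1/2)/32 - 22/17) + 2*0*(-5 + 0) = ((1/2)*(1/32) - 22*1/17) + 2*0*(-5) = (1/64 - 22/17) + 0 = -1391/1088 + 0 = -1391/1088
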